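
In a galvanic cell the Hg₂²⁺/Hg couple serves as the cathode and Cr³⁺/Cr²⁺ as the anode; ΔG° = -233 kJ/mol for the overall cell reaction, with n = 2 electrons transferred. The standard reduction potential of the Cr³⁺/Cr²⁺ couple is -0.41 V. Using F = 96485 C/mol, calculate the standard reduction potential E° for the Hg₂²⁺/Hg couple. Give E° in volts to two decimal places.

+0.80 V

E°cell = −ΔG°/(nF) = −(-233×10³)/((2)(96485)) = +1.207 V.
Since Hg₂²⁺/Hg is the cathode and Cr³⁺/Cr²⁺ the anode, E°cell = E°(Hg₂²⁺/Hg) − E°(Cr³⁺/Cr²⁺).
So E°(Hg₂²⁺/Hg) = E°cell + E°(Cr³⁺/Cr²⁺) = +1.207 + (-0.41) = +0.80 V.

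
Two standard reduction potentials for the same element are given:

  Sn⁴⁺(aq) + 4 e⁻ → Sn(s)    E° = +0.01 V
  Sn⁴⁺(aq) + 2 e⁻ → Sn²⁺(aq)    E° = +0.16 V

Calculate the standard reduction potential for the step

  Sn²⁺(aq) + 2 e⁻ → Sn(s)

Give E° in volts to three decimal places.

Sequential free energies add, so n₃E°₃ = n₁E°₁ + n₂E°₂.
With n₃ = 4, and the known step contributing 2×(+0.16) V, the unknown satisfies 2·E° = 4×(+0.01) − 2×(+0.16) = -0.280.
E° = -0.280 / 2 = -0.140 V.

-0.140 V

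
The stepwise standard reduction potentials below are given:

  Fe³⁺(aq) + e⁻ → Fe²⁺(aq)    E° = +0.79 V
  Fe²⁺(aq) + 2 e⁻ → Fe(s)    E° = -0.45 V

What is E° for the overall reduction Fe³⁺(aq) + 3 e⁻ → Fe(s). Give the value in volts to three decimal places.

Adding the free-energy changes (−nFE°) of the two steps gives −n₃FE°₃ = −n₁FE°₁ − n₂FE°₂.
E°₃ = (1×+0.79 + 2×-0.45) / 3 = (-0.110) / 3 = -0.037 V.
E° values themselves are not directly additive — weighting by electron count is essential.

-0.037 V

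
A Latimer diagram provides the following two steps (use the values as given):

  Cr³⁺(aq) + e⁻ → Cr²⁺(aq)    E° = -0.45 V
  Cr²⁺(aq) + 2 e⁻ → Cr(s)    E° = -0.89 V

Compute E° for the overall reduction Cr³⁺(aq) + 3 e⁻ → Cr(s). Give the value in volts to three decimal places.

Since ΔG° = −nFE° is additive over sequential reductions, n₃E°₃ = n₁E°₁ + n₂E°₂.
E°₃ = (1×-0.45 + 2×-0.89) / 3 = (-2.230) / 3 = -0.743 V.

-0.743 V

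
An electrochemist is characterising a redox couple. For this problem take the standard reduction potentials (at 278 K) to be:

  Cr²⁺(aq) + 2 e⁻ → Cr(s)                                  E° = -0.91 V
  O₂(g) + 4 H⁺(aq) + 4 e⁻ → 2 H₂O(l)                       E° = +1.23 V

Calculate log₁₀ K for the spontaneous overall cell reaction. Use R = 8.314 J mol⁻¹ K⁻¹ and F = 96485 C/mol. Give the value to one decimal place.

Cathode: O₂/H₂O; anode: Cr²⁺/Cr. E°cell = (+1.23) − (-0.91) = +2.14 V, with n = 4.
ΔG° = −nFE° = −RT ln K, so ln K = nFE°/(RT) = (4)(96485)(+2.14) / ((8.314)(278)) = 357.338.
log₁₀ K = 357.338 / ln 10 = 155.2.

155.2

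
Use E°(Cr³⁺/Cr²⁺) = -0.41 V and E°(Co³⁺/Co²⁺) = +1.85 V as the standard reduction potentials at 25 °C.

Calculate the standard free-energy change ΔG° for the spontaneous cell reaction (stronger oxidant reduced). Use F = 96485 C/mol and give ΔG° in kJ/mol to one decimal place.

Co³⁺/Co²⁺ (E° = +1.85 V) is the cathode; Cr³⁺/Cr²⁺ (E° = -0.41 V) is the anode, so E°cell = +2.26 V.
Balancing electrons gives n = 1 (lcm of 1 and 1).
ΔG° = −nFE° = −(1)(96485)(+2.26) = -218,056 J = -218.1 kJ/mol.

-218.1 kJ/mol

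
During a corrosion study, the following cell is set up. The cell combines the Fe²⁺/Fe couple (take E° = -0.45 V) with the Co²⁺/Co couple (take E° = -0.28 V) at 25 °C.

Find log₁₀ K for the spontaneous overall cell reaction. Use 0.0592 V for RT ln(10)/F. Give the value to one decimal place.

Cathode: Co²⁺/Co; anode: Fe²⁺/Fe. E°cell = +0.17 V, n = 2.
log K = nE°cell / 0.0592 = (2)(+0.17) / 0.0592 = 5.7.

5.7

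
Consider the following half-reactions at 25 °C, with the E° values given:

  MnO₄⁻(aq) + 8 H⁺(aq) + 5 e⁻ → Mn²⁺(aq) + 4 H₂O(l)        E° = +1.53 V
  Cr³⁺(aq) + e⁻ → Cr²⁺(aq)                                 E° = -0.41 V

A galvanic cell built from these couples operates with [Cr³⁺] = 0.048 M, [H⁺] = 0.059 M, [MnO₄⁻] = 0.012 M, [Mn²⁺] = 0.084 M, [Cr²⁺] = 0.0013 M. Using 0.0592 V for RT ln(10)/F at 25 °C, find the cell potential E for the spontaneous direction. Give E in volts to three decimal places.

MnO₄⁻/Mn²⁺ is the cathode (higher E°), Cr³⁺/Cr²⁺ the anode: E°cell = +1.53 − (-0.41) = +1.94 V, n = 5.
Overall: MnO₄⁻(aq) + 8 H⁺(aq) + 5 Cr²⁺(aq) → Mn²⁺(aq) + 4 H₂O(l) + 5 Cr³⁺(aq)
Q = [Mn²⁺]·[Cr³⁺]^5 / ([MnO₄⁻]·[H⁺]^8·[Cr²⁺]^5); log Q = 18.515.
E = E° − (0.0592/n) log Q = +1.94 − (0.0592/5)(18.515) = +1.721 V.

+1.721 V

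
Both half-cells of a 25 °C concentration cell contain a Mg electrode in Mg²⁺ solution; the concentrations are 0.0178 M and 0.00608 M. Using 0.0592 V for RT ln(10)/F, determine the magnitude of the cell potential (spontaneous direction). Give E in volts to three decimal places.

For a concentration cell E°cell = 0. The 0.0178 M side is the cathode (reduction is favoured where [Mg²⁺] is higher).
With n = 2, E = −(0.0592/2) log([Mg²⁺]ₐₙ/[Mg²⁺]꜀ₐₜ) = −(0.0592/2) log(0.00608/0.0178) = −(0.0592/2)(-0.467) = +0.014 V.

+0.014 V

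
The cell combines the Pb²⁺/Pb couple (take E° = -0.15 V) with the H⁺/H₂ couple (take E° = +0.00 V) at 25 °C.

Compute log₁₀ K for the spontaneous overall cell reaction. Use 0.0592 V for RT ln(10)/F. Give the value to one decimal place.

5.1

Cathode: H⁺/H₂; anode: Pb²⁺/Pb. E°cell = +0.15 V, n = 2.
log K = nE°cell / 0.0592 = (2)(+0.15) / 0.0592 = 5.1.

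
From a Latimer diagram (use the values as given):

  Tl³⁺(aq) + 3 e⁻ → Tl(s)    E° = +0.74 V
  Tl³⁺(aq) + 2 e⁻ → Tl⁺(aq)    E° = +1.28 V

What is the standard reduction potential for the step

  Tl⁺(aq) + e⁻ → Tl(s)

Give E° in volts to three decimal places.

-0.340 V

Sequential free energies add, so n₃E°₃ = n₁E°₁ + n₂E°₂.
With n₃ = 3, and the known step contributing 2×(+1.28) V, the unknown satisfies 1·E° = 3×(+0.74) − 2×(+1.28) = -0.340.
E° = -0.340 / 1 = -0.340 V.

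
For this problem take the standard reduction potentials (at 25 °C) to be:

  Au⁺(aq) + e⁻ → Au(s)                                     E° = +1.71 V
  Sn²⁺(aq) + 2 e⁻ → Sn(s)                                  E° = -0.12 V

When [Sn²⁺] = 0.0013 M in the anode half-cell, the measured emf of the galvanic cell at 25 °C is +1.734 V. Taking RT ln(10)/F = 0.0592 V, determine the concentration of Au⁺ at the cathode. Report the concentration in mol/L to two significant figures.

Au⁺/Au is the cathode, Sn²⁺/Sn the anode: E°cell = +1.83 V, n = 2.
Overall reaction: 2 Au⁺(aq) + Sn(s) → 2 Au(s) + Sn²⁺(aq); Q = [Sn²⁺]^1/[Au⁺]^2.
From E = E° − (0.0592/n) log Q: log Q = (E° − E)·n/0.0592 = (+1.83 − (+1.734))·2/0.0592 = 3.2432.
So 2·log[Au⁺] = 1·log(0.0013) − log Q = -2.8861 − (3.2432) = -6.1293; log[Au⁺] = -6.1293 / 2 = -3.0646; [Au⁺] = 10^(-3.0646) ≈ 0.00086 M.

0.00086 M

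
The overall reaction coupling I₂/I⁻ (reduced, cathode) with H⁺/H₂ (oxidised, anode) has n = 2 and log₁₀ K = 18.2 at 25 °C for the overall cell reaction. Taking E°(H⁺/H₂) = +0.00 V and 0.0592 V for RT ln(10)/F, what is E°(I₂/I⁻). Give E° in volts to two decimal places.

E°cell = (0.0592/n)·log K = (0.0592/2)(18.2) = +0.539 V.
Since I₂/I⁻ is the cathode and H⁺/H₂ the anode, E°cell = E°(I₂/I⁻) − E°(H⁺/H₂).
So E°(I₂/I⁻) = E°cell + E°(H⁺/H₂) = +0.539 + (+0.00) = +0.54 V.

+0.54 V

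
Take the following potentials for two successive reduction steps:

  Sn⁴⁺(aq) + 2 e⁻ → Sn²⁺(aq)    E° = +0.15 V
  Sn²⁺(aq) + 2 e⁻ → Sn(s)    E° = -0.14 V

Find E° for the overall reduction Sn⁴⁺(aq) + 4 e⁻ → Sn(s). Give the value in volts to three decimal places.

+0.005 V

Since ΔG° = −nFE° is additive over sequential reductions, n₃E°₃ = n₁E°₁ + n₂E°₂.
E°₃ = (2×+0.15 + 2×-0.14) / 4 = (+0.020) / 4 = +0.005 V.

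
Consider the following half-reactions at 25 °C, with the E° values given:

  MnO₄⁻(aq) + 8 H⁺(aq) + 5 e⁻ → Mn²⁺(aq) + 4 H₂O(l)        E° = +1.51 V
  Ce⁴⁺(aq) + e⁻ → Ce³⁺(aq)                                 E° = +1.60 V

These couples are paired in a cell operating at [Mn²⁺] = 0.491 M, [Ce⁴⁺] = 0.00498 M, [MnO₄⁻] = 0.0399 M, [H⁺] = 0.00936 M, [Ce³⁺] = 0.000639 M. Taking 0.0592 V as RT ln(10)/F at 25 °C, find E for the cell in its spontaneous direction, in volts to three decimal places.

Ce⁴⁺/Ce³⁺ is the cathode (higher E°), MnO₄⁻/Mn²⁺ the anode: E°cell = +1.60 − (+1.51) = +0.09 V, n = 5.
Overall: 5 Ce⁴⁺(aq) + Mn²⁺(aq) + 4 H₂O(l) → 5 Ce³⁺(aq) + MnO₄⁻(aq) + 8 H⁺(aq)
Q = [Ce³⁺]^5·[MnO₄⁻]·[H⁺]^8 / ([Ce⁴⁺]^5·[Mn²⁺]); log Q = -21.779.
E = E° − (0.0592/n) log Q = +0.09 − (0.0592/5)(-21.779) = +0.348 V.

+0.348 V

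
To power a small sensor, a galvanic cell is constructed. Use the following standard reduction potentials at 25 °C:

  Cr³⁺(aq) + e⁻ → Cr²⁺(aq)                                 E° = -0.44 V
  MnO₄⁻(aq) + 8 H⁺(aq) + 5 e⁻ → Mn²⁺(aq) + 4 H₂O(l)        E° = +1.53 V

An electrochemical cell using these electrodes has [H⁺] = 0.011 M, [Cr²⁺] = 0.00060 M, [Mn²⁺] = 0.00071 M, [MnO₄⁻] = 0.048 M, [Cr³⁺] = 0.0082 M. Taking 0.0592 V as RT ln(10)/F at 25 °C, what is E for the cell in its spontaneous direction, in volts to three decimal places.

+1.739 V

MnO₄⁻/Mn²⁺ is the cathode (higher E°), Cr³⁺/Cr²⁺ the anode: E°cell = +1.53 − (-0.44) = +1.97 V, n = 5.
Overall: MnO₄⁻(aq) + 8 H⁺(aq) + 5 Cr²⁺(aq) → Mn²⁺(aq) + 4 H₂O(l) + 5 Cr³⁺(aq)
Q = [Mn²⁺]·[Cr³⁺]^5 / ([MnO₄⁻]·[H⁺]^8·[Cr²⁺]^5); log Q = 19.517.
E = E° − (0.0592/n) log Q = +1.97 − (0.0592/5)(19.517) = +1.739 V.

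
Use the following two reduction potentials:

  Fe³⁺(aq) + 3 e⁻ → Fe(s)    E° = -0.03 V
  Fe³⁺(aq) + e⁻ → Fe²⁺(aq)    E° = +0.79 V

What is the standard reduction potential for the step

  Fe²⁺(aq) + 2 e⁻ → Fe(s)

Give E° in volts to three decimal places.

Sequential free energies add, so n₃E°₃ = n₁E°₁ + n₂E°₂.
With n₃ = 3, and the known step contributing 1×(+0.79) V, the unknown satisfies 2·E° = 3×(-0.03) − 1×(+0.79) = -0.880.
E° = -0.880 / 2 = -0.440 V.

-0.440 V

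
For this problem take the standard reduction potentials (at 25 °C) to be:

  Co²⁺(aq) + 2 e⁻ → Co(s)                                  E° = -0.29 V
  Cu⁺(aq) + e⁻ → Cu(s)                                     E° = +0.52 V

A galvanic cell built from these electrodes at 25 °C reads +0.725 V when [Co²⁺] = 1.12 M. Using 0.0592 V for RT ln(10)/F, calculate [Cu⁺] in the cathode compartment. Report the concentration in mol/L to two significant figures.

0.039 M

Cu⁺/Cu is the cathode, Co²⁺/Co the anode: E°cell = +0.81 V, n = 2.
Overall reaction: 2 Cu⁺(aq) + Co(s) → 2 Cu(s) + Co²⁺(aq); Q = [Co²⁺]^1/[Cu⁺]^2.
From E = E° − (0.0592/n) log Q: log Q = (E° − E)·n/0.0592 = (+0.81 − (+0.725))·2/0.0592 = 2.8716.
So 2·log[Cu⁺] = 1·log(1.12) − log Q = 0.0492 − (2.8716) = -2.8224; log[Cu⁺] = -2.8224 / 2 = -1.4112; [Cu⁺] = 10^(-1.4112) ≈ 0.039 M.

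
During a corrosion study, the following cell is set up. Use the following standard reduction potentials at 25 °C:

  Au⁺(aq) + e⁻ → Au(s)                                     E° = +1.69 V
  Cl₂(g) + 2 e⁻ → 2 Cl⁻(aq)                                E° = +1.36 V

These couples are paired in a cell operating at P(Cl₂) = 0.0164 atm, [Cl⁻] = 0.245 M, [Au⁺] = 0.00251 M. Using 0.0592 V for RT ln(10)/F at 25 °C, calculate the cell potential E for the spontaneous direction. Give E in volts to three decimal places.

Au⁺/Au is the cathode (higher E°), Cl₂/Cl⁻ the anode: E°cell = +1.69 − (+1.36) = +0.33 V, n = 2.
Overall: 2 Au⁺(aq) + 2 Cl⁻(aq) → 2 Au(s) + Cl₂(g)
Q = P(Cl₂) / ([Au⁺]^2·[Cl⁻]^2); log Q = 4.637.
E = E° − (0.0592/n) log Q = +0.33 − (0.0592/2)(4.637) = +0.193 V.

+0.193 V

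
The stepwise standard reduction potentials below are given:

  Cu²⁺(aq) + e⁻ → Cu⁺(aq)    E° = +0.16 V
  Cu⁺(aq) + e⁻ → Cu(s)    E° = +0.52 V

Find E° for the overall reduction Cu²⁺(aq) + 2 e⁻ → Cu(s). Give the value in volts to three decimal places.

Adding the free-energy changes (−nFE°) of the two steps gives −n₃FE°₃ = −n₁FE°₁ − n₂FE°₂.
E°₃ = (1×+0.16 + 1×+0.52) / 2 = (+0.680) / 2 = +0.340 V.

+0.340 V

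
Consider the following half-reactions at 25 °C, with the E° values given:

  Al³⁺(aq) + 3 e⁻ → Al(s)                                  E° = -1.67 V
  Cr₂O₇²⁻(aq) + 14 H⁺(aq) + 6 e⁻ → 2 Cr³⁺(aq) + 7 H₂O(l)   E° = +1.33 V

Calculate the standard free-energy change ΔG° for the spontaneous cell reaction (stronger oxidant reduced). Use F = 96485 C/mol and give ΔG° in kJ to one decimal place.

-1736.7 kJ

Cr₂O₇²⁻/Cr³⁺ (E° = +1.33 V) is the cathode; Al³⁺/Al (E° = -1.67 V) is the anode, so E°cell = +3.00 V.
Balancing electrons gives n = 6 (lcm of 6 and 3).
ΔG° = −nFE° = −(6)(96485)(+3.00) = -1,736,730 J = -1736.7 kJ.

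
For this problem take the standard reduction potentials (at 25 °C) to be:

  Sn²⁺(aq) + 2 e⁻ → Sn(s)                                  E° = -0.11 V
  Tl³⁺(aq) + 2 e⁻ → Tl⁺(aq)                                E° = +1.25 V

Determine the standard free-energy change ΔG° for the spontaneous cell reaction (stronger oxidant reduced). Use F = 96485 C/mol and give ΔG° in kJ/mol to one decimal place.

Tl³⁺/Tl⁺ (E° = +1.25 V) is the cathode; Sn²⁺/Sn (E° = -0.11 V) is the anode, so E°cell = +1.36 V.
Balancing electrons gives n = 2 (lcm of 2 and 2).
ΔG° = −nFE° = −(2)(96485)(+1.36) = -262,439 J = -262.4 kJ/mol.

-262.4 kJ/mol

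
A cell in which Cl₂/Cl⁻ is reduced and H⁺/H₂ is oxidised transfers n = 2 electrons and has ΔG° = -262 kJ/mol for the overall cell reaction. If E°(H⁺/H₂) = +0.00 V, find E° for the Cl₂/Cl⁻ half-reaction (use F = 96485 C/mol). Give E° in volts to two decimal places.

E°cell = −ΔG°/(nF) = −(-262×10³)/((2)(96485)) = +1.358 V.
Since Cl₂/Cl⁻ is the cathode and H⁺/H₂ the anode, E°cell = E°(Cl₂/Cl⁻) − E°(H⁺/H₂).
So E°(Cl₂/Cl⁻) = E°cell + E°(H⁺/H₂) = +1.358 + (+0.00) = +1.36 V.

+1.36 V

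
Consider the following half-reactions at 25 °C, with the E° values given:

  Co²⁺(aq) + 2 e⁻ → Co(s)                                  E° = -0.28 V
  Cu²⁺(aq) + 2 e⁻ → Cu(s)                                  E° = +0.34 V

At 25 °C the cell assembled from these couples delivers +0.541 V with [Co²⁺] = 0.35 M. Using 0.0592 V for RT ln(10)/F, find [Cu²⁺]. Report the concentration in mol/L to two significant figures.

0.00075 M

Cu²⁺/Cu is the cathode, Co²⁺/Co the anode: E°cell = +0.62 V, n = 2.
Overall reaction: Cu²⁺(aq) + Co(s) → Cu(s) + Co²⁺(aq); Q = [Co²⁺]^1/[Cu²⁺]^1.
From E = E° − (0.0592/n) log Q: log Q = (E° − E)·n/0.0592 = (+0.62 − (+0.541))·2/0.0592 = 2.6689.
So 1·log[Cu²⁺] = 1·log(0.35) − log Q = -0.4559 − (2.6689) = -3.1248; [Cu²⁺] = 10^(-3.1248) ≈ 0.00075 M.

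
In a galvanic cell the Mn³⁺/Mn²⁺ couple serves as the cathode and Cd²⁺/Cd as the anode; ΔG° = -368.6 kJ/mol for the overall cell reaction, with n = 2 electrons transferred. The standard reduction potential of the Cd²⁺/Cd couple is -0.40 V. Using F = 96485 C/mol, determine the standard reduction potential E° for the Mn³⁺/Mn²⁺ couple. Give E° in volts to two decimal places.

+1.51 V

E°cell = −ΔG°/(nF) = −(-368.6×10³)/((2)(96485)) = +1.910 V.
Since Mn³⁺/Mn²⁺ is the cathode and Cd²⁺/Cd the anode, E°cell = E°(Mn³⁺/Mn²⁺) − E°(Cd²⁺/Cd).
So E°(Mn³⁺/Mn²⁺) = E°cell + E°(Cd²⁺/Cd) = +1.910 + (-0.40) = +1.51 V.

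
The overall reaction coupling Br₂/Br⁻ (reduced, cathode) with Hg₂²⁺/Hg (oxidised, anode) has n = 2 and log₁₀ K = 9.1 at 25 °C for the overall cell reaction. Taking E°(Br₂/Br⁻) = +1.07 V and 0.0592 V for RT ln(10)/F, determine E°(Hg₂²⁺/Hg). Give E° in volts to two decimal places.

E°cell = (0.0592/n)·log K = (0.0592/2)(9.1) = +0.269 V.
Since Br₂/Br⁻ is the cathode and Hg₂²⁺/Hg the anode, E°cell = E°(Br₂/Br⁻) − E°(Hg₂²⁺/Hg).
So E°(Hg₂²⁺/Hg) = E°(Br₂/Br⁻) − E°cell = (+1.07) − (+0.269) = +0.80 V.

+0.80 V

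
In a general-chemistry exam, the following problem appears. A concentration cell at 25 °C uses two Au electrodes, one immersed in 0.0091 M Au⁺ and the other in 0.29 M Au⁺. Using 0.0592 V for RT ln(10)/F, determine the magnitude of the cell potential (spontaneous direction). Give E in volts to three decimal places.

For a concentration cell E°cell = 0. The 0.29 M side is the cathode (reduction is favoured where [Au⁺] is higher).
With n = 1, E = −(0.0592/1) log([Au⁺]ₐₙ/[Au⁺]꜀ₐₜ) = −(0.0592/1) log(0.0091/0.29) = −(0.0592/1)(-1.503) = +0.089 V.

+0.089 V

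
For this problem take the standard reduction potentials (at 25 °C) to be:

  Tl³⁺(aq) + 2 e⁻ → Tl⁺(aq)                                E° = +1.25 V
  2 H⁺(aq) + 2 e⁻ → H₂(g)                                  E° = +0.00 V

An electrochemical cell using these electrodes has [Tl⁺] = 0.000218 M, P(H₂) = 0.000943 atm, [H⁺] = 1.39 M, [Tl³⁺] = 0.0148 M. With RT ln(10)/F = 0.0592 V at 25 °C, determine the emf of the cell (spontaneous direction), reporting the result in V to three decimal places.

+1.206 V

Tl³⁺/Tl⁺ is the cathode (higher E°), H⁺/H₂ the anode: E°cell = +1.25 − (+0.00) = +1.25 V, n = 2.
Overall: Tl³⁺(aq) + H₂(g) → Tl⁺(aq) + 2 H⁺(aq)
Q = [Tl⁺]·[H⁺]^2 / ([Tl³⁺]·P(H₂)); log Q = 1.480.
E = E° − (0.0592/n) log Q = +1.25 − (0.0592/2)(1.480) = +1.206 V.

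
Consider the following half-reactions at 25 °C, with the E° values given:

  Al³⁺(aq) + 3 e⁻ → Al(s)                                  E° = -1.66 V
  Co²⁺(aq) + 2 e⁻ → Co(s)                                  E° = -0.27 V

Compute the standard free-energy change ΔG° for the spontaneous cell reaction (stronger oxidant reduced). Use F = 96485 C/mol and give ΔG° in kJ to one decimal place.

-804.7 kJ

Co²⁺/Co (E° = -0.27 V) is the cathode; Al³⁺/Al (E° = -1.66 V) is the anode, so E°cell = +1.39 V.
Balancing electrons gives n = 6 (lcm of 2 and 3).
ΔG° = −nFE° = −(6)(96485)(+1.39) = -804,685 J = -804.7 kJ.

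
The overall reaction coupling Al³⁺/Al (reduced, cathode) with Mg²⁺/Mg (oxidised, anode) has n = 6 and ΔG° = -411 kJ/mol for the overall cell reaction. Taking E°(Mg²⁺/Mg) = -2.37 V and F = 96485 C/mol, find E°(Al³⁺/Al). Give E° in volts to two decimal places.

-1.66 V

E°cell = −ΔG°/(nF) = −(-411×10³)/((6)(96485)) = +0.710 V.
Since Al³⁺/Al is the cathode and Mg²⁺/Mg the anode, E°cell = E°(Al³⁺/Al) − E°(Mg²⁺/Mg).
So E°(Al³⁺/Al) = E°cell + E°(Mg²⁺/Mg) = +0.710 + (-2.37) = -1.66 V.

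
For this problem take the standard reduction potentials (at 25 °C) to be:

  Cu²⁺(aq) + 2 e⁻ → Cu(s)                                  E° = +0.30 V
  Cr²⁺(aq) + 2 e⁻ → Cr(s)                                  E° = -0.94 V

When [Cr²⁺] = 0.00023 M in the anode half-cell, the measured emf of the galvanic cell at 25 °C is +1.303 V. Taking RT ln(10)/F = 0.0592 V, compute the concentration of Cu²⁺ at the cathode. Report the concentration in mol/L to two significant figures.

Cu²⁺/Cu is the cathode, Cr²⁺/Cr the anode: E°cell = +1.24 V, n = 2.
Overall reaction: Cu²⁺(aq) + Cr(s) → Cu(s) + Cr²⁺(aq); Q = [Cr²⁺]^1/[Cu²⁺]^1.
From E = E° − (0.0592/n) log Q: log Q = (E° − E)·n/0.0592 = (+1.24 − (+1.303))·2/0.0592 = -2.1284.
So 1·log[Cu²⁺] = 1·log(0.00023) − log Q = -3.6383 − (-2.1284) = -1.5099; [Cu²⁺] = 10^(-1.5099) ≈ 0.031 M.

0.031 M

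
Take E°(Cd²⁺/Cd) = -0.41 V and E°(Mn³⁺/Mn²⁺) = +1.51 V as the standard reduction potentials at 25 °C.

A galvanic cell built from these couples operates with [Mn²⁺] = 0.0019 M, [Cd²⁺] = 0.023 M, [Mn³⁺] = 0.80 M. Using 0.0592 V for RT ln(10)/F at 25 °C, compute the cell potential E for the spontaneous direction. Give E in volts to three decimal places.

Mn³⁺/Mn²⁺ is the cathode (higher E°), Cd²⁺/Cd the anode: E°cell = +1.51 − (-0.41) = +1.92 V, n = 2.
Overall: 2 Mn³⁺(aq) + Cd(s) → 2 Mn²⁺(aq) + Cd²⁺(aq)
Q = [Mn²⁺]^2·[Cd²⁺] / ([Mn³⁺]^2); log Q = -6.887.
E = E° − (0.0592/n) log Q = +1.92 − (0.0592/2)(-6.887) = +2.124 V.

+2.124 V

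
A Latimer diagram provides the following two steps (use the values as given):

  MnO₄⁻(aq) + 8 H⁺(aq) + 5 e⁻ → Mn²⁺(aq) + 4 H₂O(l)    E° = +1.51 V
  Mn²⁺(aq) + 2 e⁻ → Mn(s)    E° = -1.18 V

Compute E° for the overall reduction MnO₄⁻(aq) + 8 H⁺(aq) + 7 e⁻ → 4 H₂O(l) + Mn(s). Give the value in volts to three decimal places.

Since ΔG° = −nFE° is additive over sequential reductions, n₃E°₃ = n₁E°₁ + n₂E°₂.
E°₃ = (5×+1.51 + 2×-1.18) / 7 = (+5.190) / 7 = +0.741 V.
Simply averaging or adding the two E° values would be wrong; the electron-weighted sum is required.

+0.741 V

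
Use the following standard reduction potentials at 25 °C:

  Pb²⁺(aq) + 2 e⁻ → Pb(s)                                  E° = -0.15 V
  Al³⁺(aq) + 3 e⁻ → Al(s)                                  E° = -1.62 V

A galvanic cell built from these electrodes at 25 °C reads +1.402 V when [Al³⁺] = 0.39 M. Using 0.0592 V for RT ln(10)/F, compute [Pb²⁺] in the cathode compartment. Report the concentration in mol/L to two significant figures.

Pb²⁺/Pb is the cathode, Al³⁺/Al the anode: E°cell = +1.47 V, n = 6.
Overall reaction: 3 Pb²⁺(aq) + 2 Al(s) → 3 Pb(s) + 2 Al³⁺(aq); Q = [Al³⁺]^2/[Pb²⁺]^3.
From E = E° − (0.0592/n) log Q: log Q = (E° − E)·n/0.0592 = (+1.47 − (+1.402))·6/0.0592 = 6.8919.
So 3·log[Pb²⁺] = 2·log(0.39) − log Q = -0.8179 − (6.8919) = -7.7098; log[Pb²⁺] = -7.7098 / 3 = -2.5699; [Pb²⁺] = 10^(-2.5699) ≈ 0.0027 M.

0.0027 M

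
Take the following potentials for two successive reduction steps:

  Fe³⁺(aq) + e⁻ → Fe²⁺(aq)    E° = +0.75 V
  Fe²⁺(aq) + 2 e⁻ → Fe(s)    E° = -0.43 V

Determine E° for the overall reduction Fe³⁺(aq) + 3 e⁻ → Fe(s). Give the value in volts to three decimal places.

-0.037 V

Since ΔG° = −nFE° is additive over sequential reductions, n₃E°₃ = n₁E°₁ + n₂E°₂.
E°₃ = (1×+0.75 + 2×-0.43) / 3 = (-0.110) / 3 = -0.037 V.
E° values themselves are not directly additive — weighting by electron count is essential.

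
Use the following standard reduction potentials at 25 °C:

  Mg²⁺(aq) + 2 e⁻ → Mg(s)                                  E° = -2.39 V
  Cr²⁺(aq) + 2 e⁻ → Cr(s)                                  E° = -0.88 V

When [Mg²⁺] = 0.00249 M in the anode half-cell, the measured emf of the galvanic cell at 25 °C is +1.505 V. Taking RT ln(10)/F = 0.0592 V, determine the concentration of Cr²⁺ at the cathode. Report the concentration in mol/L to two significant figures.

Cr²⁺/Cr is the cathode, Mg²⁺/Mg the anode: E°cell = +1.51 V, n = 2.
Overall reaction: Cr²⁺(aq) + Mg(s) → Cr(s) + Mg²⁺(aq); Q = [Mg²⁺]^1/[Cr²⁺]^1.
From E = E° − (0.0592/n) log Q: log Q = (E° − E)·n/0.0592 = (+1.51 − (+1.505))·2/0.0592 = 0.1689.
So 1·log[Cr²⁺] = 1·log(0.00249) − log Q = -2.6038 − (0.1689) = -2.7727; [Cr²⁺] = 10^(-2.7727) ≈ 0.0017 M.

0.0017 M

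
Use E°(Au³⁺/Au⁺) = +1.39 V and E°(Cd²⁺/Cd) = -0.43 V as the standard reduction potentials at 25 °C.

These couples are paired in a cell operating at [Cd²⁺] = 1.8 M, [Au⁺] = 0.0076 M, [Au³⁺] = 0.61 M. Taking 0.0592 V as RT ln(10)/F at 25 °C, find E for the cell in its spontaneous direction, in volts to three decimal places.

+1.869 V

Au³⁺/Au⁺ is the cathode (higher E°), Cd²⁺/Cd the anode: E°cell = +1.39 − (-0.43) = +1.82 V, n = 2.
Overall: Au³⁺(aq) + Cd(s) → Au⁺(aq) + Cd²⁺(aq)
Q = [Au⁺]·[Cd²⁺] / ([Au³⁺]); log Q = -1.649.
E = E° − (0.0592/n) log Q = +1.82 − (0.0592/2)(-1.649) = +1.869 V.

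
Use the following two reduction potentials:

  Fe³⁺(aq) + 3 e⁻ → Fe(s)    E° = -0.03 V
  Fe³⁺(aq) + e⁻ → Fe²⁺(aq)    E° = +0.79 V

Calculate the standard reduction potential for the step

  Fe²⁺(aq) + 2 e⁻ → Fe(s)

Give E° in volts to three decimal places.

-0.440 V

Sequential free energies add, so n₃E°₃ = n₁E°₁ + n₂E°₂.
With n₃ = 3, and the known step contributing 1×(+0.79) V, the unknown satisfies 2·E° = 3×(-0.03) − 1×(+0.79) = -0.880.
E° = -0.880 / 2 = -0.440 V.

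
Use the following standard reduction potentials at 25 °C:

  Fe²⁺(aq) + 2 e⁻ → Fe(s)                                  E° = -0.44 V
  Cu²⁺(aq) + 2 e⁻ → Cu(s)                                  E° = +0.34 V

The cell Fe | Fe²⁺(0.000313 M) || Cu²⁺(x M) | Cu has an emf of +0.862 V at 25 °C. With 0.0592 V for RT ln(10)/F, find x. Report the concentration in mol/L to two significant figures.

0.18 M

Cu²⁺/Cu is the cathode, Fe²⁺/Fe the anode: E°cell = +0.78 V, n = 2.
Overall reaction: Cu²⁺(aq) + Fe(s) → Cu(s) + Fe²⁺(aq); Q = [Fe²⁺]^1/[Cu²⁺]^1.
From E = E° − (0.0592/n) log Q: log Q = (E° − E)·n/0.0592 = (+0.78 − (+0.862))·2/0.0592 = -2.7703.
So 1·log[Cu²⁺] = 1·log(0.000313) − log Q = -3.5045 − (-2.7703) = -0.7342; [Cu²⁺] = 10^(-0.7342) ≈ 0.18 M.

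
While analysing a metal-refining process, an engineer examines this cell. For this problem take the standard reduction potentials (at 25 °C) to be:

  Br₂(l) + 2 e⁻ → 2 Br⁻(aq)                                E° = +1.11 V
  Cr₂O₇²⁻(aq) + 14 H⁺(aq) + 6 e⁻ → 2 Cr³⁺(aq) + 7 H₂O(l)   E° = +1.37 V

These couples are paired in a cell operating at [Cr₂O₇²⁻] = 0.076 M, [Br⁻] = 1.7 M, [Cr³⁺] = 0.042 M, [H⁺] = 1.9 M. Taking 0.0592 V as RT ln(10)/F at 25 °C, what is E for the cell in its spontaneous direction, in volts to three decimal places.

+0.328 V

Cr₂O₇²⁻/Cr³⁺ is the cathode (higher E°), Br₂/Br⁻ the anode: E°cell = +1.37 − (+1.11) = +0.26 V, n = 6.
Overall: Cr₂O₇²⁻(aq) + 14 H⁺(aq) + 6 Br⁻(aq) → 2 Cr³⁺(aq) + 7 H₂O(l) + 3 Br₂(l)
Q = [Cr³⁺]^2 / ([Cr₂O₇²⁻]·[H⁺]^14·[Br⁻]^6); log Q = -6.920.
E = E° − (0.0592/n) log Q = +0.26 − (0.0592/6)(-6.920) = +0.328 V.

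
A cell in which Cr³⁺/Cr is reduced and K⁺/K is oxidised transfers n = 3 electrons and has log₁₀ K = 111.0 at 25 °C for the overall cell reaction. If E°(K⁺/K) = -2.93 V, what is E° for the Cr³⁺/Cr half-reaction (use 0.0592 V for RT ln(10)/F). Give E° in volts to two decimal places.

E°cell = (0.0592/n)·log K = (0.0592/3)(111.0) = +2.190 V.
Since Cr³⁺/Cr is the cathode and K⁺/K the anode, E°cell = E°(Cr³⁺/Cr) − E°(K⁺/K).
So E°(Cr³⁺/Cr) = E°cell + E°(K⁺/K) = +2.190 + (-2.93) = -0.74 V.

-0.74 V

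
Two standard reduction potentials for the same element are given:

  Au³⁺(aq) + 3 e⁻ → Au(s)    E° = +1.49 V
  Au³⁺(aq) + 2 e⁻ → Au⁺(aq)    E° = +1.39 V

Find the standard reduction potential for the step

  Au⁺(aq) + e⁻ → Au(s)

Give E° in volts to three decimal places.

Sequential free energies add, so n₃E°₃ = n₁E°₁ + n₂E°₂.
With n₃ = 3, and the known step contributing 2×(+1.39) V, the unknown satisfies 1·E° = 3×(+1.49) − 2×(+1.39) = +1.690.
E° = +1.690 / 1 = +1.690 V.

+1.690 V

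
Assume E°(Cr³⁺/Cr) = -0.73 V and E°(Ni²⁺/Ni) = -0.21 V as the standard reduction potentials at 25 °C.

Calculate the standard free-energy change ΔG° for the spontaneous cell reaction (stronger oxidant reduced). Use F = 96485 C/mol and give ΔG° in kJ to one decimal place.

-301.0 kJ

Ni²⁺/Ni (E° = -0.21 V) is the cathode; Cr³⁺/Cr (E° = -0.73 V) is the anode, so E°cell = +0.52 V.
Balancing electrons gives n = 6 (lcm of 2 and 3).
ΔG° = −nFE° = −(6)(96485)(+0.52) = -301,033 J = -301.0 kJ.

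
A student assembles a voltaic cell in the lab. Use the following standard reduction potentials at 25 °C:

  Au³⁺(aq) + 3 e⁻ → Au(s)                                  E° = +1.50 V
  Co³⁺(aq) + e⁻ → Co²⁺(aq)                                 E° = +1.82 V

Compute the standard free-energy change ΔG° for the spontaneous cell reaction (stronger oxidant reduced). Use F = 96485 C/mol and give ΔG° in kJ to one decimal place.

-92.6 kJ

Co³⁺/Co²⁺ (E° = +1.82 V) is the cathode; Au³⁺/Au (E° = +1.50 V) is the anode, so E°cell = +0.32 V.
Balancing electrons gives n = 3 (lcm of 1 and 3).
ΔG° = −nFE° = −(3)(96485)(+0.32) = -92,626 J = -92.6 kJ.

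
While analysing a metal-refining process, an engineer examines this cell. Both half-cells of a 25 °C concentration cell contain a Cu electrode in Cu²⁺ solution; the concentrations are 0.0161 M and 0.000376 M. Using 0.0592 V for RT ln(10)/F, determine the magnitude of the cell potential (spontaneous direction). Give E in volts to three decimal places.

For a concentration cell E°cell = 0. The 0.0161 M side is the cathode (reduction is favoured where [Cu²⁺] is higher).
With n = 2, E = −(0.0592/2) log([Cu²⁺]ₐₙ/[Cu²⁺]꜀ₐₜ) = −(0.0592/2) log(0.000376/0.0161) = −(0.0592/2)(-1.632) = +0.048 V.

+0.048 V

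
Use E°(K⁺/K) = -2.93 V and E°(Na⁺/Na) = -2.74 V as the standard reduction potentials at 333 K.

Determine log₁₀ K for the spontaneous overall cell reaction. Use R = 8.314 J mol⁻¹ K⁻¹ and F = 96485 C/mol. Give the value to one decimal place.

Cathode: Na⁺/Na; anode: K⁺/K. E°cell = (-2.74) − (-2.93) = +0.19 V, with n = 1.
ΔG° = −nFE° = −RT ln K, so ln K = nFE°/(RT) = (1)(96485)(+0.19) / ((8.314)(333)) = 6.622.
log₁₀ K = 6.622 / ln 10 = 2.9.

2.9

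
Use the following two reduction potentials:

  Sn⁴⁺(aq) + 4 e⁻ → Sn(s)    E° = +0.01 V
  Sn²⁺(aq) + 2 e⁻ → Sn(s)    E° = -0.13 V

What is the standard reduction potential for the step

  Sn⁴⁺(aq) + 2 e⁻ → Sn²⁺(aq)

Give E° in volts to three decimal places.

+0.150 V

Sequential free energies add, so n₃E°₃ = n₁E°₁ + n₂E°₂.
With n₃ = 4, and the known step contributing 2×(-0.13) V, the unknown satisfies 2·E° = 4×(+0.01) − 2×(-0.13) = +0.300.
E° = +0.300 / 2 = +0.150 V.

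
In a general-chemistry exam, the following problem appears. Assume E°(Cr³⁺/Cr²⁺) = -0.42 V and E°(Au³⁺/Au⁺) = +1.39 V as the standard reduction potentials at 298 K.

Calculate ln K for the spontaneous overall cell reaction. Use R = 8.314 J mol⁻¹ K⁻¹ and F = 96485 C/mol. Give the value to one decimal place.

141.0

Cathode: Au³⁺/Au⁺; anode: Cr³⁺/Cr²⁺. E°cell = (+1.39) − (-0.42) = +1.81 V, with n = 2.
ΔG° = −nFE° = −RT ln K, so ln K = nFE°/(RT) = (2)(96485)(+1.81) / ((8.314)(298)) = 140.975.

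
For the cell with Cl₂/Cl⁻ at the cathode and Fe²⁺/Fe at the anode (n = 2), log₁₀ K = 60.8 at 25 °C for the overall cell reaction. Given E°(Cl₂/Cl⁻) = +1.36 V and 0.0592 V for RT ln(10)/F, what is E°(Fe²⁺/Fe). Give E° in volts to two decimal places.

-0.44 V

E°cell = (0.0592/n)·log K = (0.0592/2)(60.8) = +1.800 V.
Since Cl₂/Cl⁻ is the cathode and Fe²⁺/Fe the anode, E°cell = E°(Cl₂/Cl⁻) − E°(Fe²⁺/Fe).
So E°(Fe²⁺/Fe) = E°(Cl₂/Cl⁻) − E°cell = (+1.36) − (+1.800) = -0.44 V.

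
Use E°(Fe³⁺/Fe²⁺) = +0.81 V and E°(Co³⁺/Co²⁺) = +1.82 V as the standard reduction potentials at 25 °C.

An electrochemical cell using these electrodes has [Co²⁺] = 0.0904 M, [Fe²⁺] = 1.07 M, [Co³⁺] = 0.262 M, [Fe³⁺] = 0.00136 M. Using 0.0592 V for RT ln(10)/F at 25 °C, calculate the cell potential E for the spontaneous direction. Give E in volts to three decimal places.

+1.209 V

Co³⁺/Co²⁺ is the cathode (higher E°), Fe³⁺/Fe²⁺ the anode: E°cell = +1.82 − (+0.81) = +1.01 V, n = 1.
Overall: Co³⁺(aq) + Fe²⁺(aq) → Co²⁺(aq) + Fe³⁺(aq)
Q = [Co²⁺]·[Fe³⁺] / ([Co³⁺]·[Fe²⁺]); log Q = -3.358.
E = E° − (0.0592/n) log Q = +1.01 − (0.0592/1)(-3.358) = +1.209 V.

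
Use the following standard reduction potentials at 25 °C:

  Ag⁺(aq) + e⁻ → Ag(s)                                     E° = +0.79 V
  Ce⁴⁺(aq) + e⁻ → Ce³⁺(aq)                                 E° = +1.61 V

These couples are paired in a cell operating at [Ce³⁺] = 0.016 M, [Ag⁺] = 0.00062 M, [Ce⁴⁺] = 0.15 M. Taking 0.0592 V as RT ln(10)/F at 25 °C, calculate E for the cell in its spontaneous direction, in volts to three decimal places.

+1.067 V

Ce⁴⁺/Ce³⁺ is the cathode (higher E°), Ag⁺/Ag the anode: E°cell = +1.61 − (+0.79) = +0.82 V, n = 1.
Overall: Ce⁴⁺(aq) + Ag(s) → Ce³⁺(aq) + Ag⁺(aq)
Q = [Ce³⁺]·[Ag⁺] / ([Ce⁴⁺]); log Q = -4.180.
E = E° − (0.0592/n) log Q = +0.82 − (0.0592/1)(-4.180) = +1.067 V.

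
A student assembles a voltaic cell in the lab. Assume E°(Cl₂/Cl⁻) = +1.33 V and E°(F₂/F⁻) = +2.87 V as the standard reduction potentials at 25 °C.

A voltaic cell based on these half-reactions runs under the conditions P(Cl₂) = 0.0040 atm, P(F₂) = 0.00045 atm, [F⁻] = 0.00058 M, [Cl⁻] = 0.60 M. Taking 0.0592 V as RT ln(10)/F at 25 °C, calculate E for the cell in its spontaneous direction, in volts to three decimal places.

F₂/F⁻ is the cathode (higher E°), Cl₂/Cl⁻ the anode: E°cell = +2.87 − (+1.33) = +1.54 V, n = 2.
Overall: F₂(g) + 2 Cl⁻(aq) → 2 F⁻(aq) + Cl₂(g)
Q = [F⁻]^2·P(Cl₂) / (P(F₂)·[Cl⁻]^2); log Q = -5.081.
E = E° − (0.0592/n) log Q = +1.54 − (0.0592/2)(-5.081) = +1.690 V.

+1.690 V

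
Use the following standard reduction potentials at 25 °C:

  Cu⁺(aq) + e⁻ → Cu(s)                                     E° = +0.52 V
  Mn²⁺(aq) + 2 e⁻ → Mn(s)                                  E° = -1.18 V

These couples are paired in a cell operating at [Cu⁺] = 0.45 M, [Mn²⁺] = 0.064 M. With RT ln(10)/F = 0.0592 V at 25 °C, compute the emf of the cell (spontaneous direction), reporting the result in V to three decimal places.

Cu⁺/Cu is the cathode (higher E°), Mn²⁺/Mn the anode: E°cell = +0.52 − (-1.18) = +1.70 V, n = 2.
Overall: 2 Cu⁺(aq) + Mn(s) → 2 Cu(s) + Mn²⁺(aq)
Q = [Mn²⁺] / ([Cu⁺]^2); log Q = -0.500.
E = E° − (0.0592/n) log Q = +1.70 − (0.0592/2)(-0.500) = +1.715 V.

+1.715 V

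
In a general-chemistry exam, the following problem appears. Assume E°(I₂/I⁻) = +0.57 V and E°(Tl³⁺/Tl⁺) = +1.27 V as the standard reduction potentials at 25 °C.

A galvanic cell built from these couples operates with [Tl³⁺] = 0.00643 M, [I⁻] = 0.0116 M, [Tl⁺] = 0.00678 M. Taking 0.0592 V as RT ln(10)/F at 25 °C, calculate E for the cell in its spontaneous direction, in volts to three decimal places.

+0.585 V

Tl³⁺/Tl⁺ is the cathode (higher E°), I₂/I⁻ the anode: E°cell = +1.27 − (+0.57) = +0.70 V, n = 2.
Overall: Tl³⁺(aq) + 2 I⁻(aq) → Tl⁺(aq) + I₂(s)
Q = [Tl⁺] / ([Tl³⁺]·[I⁻]^2); log Q = 3.894.
E = E° − (0.0592/n) log Q = +0.70 − (0.0592/2)(3.894) = +0.585 V.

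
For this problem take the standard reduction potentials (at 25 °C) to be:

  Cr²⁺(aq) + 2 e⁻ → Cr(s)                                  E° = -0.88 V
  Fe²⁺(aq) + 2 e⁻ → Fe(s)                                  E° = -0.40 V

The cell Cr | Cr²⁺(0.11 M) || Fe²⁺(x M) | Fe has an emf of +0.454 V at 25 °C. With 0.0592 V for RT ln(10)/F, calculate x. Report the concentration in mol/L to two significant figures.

Fe²⁺/Fe is the cathode, Cr²⁺/Cr the anode: E°cell = +0.48 V, n = 2.
Overall reaction: Fe²⁺(aq) + Cr(s) → Fe(s) + Cr²⁺(aq); Q = [Cr²⁺]^1/[Fe²⁺]^1.
From E = E° − (0.0592/n) log Q: log Q = (E° − E)·n/0.0592 = (+0.48 − (+0.454))·2/0.0592 = 0.8784.
So 1·log[Fe²⁺] = 1·log(0.11) − log Q = -0.9586 − (0.8784) = -1.8370; [Fe²⁺] = 10^(-1.8370) ≈ 0.015 M.

0.015 M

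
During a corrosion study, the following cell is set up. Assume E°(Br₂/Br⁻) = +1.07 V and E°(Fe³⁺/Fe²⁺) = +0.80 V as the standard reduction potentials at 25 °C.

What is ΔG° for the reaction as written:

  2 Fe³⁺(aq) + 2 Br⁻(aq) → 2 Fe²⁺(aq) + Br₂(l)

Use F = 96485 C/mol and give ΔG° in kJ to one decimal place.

As written, Fe³⁺/Fe²⁺ is reduced (cathode) and Br₂/Br⁻ is oxidised (anode), so E°cell = (+0.80) − (+1.07) = -0.27 V.
Balancing electrons gives n = 2.
ΔG° = −nFE° = −(2)(96485)(-0.27) = 52,102 J = +52.1 kJ.

+52.1 kJ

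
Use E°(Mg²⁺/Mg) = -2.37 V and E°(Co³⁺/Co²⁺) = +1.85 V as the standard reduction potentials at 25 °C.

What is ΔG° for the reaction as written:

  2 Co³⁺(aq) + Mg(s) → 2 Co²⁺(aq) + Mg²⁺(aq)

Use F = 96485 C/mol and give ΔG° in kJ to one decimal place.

-814.3 kJ

As written, Co³⁺/Co²⁺ is reduced (cathode) and Mg²⁺/Mg is oxidised (anode), so E°cell = (+1.85) − (-2.37) = +4.22 V.
Balancing electrons gives n = 2.
ΔG° = −nFE° = −(2)(96485)(+4.22) = -814,333 J = -814.3 kJ.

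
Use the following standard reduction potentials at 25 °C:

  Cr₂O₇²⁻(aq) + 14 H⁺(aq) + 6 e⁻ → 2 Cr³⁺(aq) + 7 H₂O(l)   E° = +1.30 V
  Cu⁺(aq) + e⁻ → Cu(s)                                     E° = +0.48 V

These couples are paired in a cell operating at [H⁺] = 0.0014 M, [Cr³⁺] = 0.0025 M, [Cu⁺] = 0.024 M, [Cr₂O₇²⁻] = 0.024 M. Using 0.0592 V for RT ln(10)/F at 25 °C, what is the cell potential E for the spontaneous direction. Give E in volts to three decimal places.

Cr₂O₇²⁻/Cr³⁺ is the cathode (higher E°), Cu⁺/Cu the anode: E°cell = +1.30 − (+0.48) = +0.82 V, n = 6.
Overall: Cr₂O₇²⁻(aq) + 14 H⁺(aq) + 6 Cu(s) → 2 Cr³⁺(aq) + 7 H₂O(l) + 6 Cu⁺(aq)
Q = [Cr³⁺]^2·[Cu⁺]^6 / ([Cr₂O₇²⁻]·[H⁺]^14); log Q = 26.651.
E = E° − (0.0592/n) log Q = +0.82 − (0.0592/6)(26.651) = +0.557 V.

+0.557 V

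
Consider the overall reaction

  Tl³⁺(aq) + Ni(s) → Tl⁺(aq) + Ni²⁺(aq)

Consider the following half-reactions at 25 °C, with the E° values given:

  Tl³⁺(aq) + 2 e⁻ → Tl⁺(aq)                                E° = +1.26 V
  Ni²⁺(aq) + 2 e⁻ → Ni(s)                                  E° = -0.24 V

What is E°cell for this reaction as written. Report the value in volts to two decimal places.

+1.50 V

The Tl³⁺/Tl⁺ couple has the higher reduction potential, so it is the cathode; Ni²⁺/Ni is oxidised at the anode.
E°cell = E°(cathode) − E°(anode) = (+1.26) − (-0.24) = +1.50 V.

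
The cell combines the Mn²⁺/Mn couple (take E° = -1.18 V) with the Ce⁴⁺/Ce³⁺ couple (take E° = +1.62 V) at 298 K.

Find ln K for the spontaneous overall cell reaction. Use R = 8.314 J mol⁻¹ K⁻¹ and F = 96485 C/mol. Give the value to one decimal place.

Cathode: Ce⁴⁺/Ce³⁺; anode: Mn²⁺/Mn. E°cell = (+1.62) − (-1.18) = +2.80 V, with n = 2.
ΔG° = −nFE° = −RT ln K, so ln K = nFE°/(RT) = (2)(96485)(+2.80) / ((8.314)(298)) = 218.083.

218.1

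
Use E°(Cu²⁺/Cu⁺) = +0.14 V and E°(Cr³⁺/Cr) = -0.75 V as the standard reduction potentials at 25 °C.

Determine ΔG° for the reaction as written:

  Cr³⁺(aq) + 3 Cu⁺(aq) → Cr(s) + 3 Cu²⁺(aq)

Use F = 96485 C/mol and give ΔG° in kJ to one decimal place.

+257.6 kJ

As written, Cr³⁺/Cr is reduced (cathode) and Cu²⁺/Cu⁺ is oxidised (anode), so E°cell = (-0.75) − (+0.14) = -0.89 V.
Balancing electrons gives n = 3.
ΔG° = −nFE° = −(3)(96485)(-0.89) = 257,615 J = +257.6 kJ.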